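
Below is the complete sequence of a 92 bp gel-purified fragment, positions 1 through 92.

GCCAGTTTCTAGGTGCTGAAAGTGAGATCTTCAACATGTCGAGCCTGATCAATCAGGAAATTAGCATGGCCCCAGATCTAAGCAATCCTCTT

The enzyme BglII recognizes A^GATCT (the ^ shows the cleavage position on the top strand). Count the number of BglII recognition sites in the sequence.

AGATCT occurs starting at positions 25, 74.
BglII cuts at 2 sites.

2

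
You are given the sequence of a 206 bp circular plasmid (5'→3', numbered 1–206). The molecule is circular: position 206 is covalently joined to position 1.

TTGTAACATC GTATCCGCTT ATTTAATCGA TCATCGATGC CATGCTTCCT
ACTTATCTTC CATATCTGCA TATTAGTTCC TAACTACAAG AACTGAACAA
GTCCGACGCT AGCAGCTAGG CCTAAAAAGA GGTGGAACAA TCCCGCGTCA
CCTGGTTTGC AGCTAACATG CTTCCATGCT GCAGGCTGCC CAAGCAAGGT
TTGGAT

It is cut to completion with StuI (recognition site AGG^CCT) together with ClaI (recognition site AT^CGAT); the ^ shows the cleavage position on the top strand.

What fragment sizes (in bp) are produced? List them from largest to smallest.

The StuI site (AGGCCT) starts at position 118.
StuI cuts after base 3 of each site, so after position 120.
ClaI sites (ATCGAT) start at positions 26, 33.
ClaI cuts after base 2 of each site, so after positions 27, 34.
Combined cut positions: 27, 34, 120.
Circular molecule, 3 cuts → 3 fragments:
  28–34 → 7 bp
  35–120 → 86 bp
  121–206 then 1–27 → 86 + 27 = 113 bp
Sorted largest to smallest: 113, 86, 7 bp.

113, 86, 7 bp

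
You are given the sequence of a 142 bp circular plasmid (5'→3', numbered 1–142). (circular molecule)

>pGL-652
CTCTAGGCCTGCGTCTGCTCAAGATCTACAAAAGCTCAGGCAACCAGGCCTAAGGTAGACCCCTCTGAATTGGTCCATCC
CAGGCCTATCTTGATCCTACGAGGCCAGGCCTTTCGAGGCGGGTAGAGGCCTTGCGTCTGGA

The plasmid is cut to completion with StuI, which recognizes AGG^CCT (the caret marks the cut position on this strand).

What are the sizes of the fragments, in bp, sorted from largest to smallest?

StuI sites (AGGCCT) start at positions 5, 46, 82, 107, 127.
StuI cuts after base 3 of each site, so after positions 7, 48, 84, 109, 129.
Circular molecule, 5 cuts → 5 fragments:
  8–48 → 41 bp
  49–84 → 36 bp
  85–109 → 25 bp
  110–129 → 20 bp
  130–142 then 1–7 → 13 + 7 = 20 bp
Sorted largest to smallest: 41, 36, 25, 20, 20 bp.

41, 36, 25, 20, 20 bp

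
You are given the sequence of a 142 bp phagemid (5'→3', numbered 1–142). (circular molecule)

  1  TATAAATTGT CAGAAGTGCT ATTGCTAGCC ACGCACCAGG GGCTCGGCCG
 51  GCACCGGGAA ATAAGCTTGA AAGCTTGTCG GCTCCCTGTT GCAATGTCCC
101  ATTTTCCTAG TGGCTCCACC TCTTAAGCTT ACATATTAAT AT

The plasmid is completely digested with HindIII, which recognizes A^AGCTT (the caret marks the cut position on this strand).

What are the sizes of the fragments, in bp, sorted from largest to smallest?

HindIII sites (AAGCTT) start at positions 63, 71, 125.
HindIII cuts after the first base of each site, so after positions 63, 71, 125.
Circular molecule, 3 cuts → 3 fragments:
  64–71 → 8 bp
  72–125 → 54 bp
  126–142 then 1–63 → 17 + 63 = 80 bp
Sorted largest to smallest: 80, 54, 8 bp.

80, 54, 8 bp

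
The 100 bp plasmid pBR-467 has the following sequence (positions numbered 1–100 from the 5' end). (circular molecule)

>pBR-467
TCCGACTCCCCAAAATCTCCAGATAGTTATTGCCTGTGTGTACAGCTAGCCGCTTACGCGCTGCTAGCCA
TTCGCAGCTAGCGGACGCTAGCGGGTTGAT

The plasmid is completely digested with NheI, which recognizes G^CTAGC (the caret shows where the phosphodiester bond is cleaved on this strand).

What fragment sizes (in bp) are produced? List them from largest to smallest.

NheI sites (GCTAGC) start at positions 45, 63, 77, 87.
NheI cuts after the first base of each site, so after positions 45, 63, 77, 87.
Circular molecule, 4 cuts → 4 fragments:
  46–63 → 18 bp
  64–77 → 14 bp
  78–87 → 10 bp
  88–100 then 1–45 → 13 + 45 = 58 bp
Sorted largest to smallest: 58, 18, 14, 10 bp.

58, 18, 14, 10 bp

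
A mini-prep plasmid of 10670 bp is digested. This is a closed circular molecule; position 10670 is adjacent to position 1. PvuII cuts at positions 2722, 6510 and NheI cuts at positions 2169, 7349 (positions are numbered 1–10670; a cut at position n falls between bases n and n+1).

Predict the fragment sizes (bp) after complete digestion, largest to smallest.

5490, 3788, 839, 553 bp

Combined cut positions (sorted): 2169, 2722, 6510, 7349.
Circular molecule, 4 cuts → 4 fragments:
  2722 − 2169 = 553 bp
  6510 − 2722 = 3788 bp
  7349 − 6510 = 839 bp
  wrap: 10670 − 7349 + 2169 = 5490 bp
Sorted largest to smallest: 5490, 3788, 839, 553 bp.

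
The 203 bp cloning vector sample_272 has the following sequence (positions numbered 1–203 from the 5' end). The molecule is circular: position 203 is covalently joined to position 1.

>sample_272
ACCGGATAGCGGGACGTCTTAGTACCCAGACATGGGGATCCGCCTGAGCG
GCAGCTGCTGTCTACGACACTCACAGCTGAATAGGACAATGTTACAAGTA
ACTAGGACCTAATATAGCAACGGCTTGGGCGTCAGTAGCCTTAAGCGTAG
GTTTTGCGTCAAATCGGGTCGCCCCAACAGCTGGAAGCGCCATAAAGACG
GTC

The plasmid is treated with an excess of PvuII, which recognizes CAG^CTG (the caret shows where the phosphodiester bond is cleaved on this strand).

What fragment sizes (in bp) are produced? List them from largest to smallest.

PvuII sites (CAGCTG) start at positions 52, 74, 178.
PvuII cuts after base 3 of each site, so after positions 54, 76, 180.
Circular molecule, 3 cuts → 3 fragments:
  55–76 → 22 bp
  77–180 → 104 bp
  181–203 then 1–54 → 23 + 54 = 77 bp
Sorted largest to smallest: 104, 77, 22 bp.

104, 77, 22 bp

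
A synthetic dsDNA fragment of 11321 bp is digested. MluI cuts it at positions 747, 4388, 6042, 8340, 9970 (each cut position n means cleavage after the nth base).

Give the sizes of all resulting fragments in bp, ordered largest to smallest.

3641, 2298, 1654, 1630, 1351, 747 bp

Linear molecule, 5 cuts → 6 fragments:
  747 − 0 = 747 bp
  4388 − 747 = 3641 bp
  6042 − 4388 = 1654 bp
  8340 − 6042 = 2298 bp
  9970 − 8340 = 1630 bp
  11321 − 9970 = 1351 bp
Sorted largest to smallest: 3641, 2298, 1654, 1630, 1351, 747 bp.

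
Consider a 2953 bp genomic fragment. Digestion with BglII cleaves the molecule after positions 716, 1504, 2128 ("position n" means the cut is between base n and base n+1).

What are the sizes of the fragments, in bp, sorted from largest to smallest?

825, 788, 716, 624 bp

Linear molecule, 3 cuts → 4 fragments:
  716 − 0 = 716 bp
  1504 − 716 = 788 bp
  2128 − 1504 = 624 bp
  2953 − 2128 = 825 bp
Sorted largest to smallest: 825, 788, 716, 624 bp.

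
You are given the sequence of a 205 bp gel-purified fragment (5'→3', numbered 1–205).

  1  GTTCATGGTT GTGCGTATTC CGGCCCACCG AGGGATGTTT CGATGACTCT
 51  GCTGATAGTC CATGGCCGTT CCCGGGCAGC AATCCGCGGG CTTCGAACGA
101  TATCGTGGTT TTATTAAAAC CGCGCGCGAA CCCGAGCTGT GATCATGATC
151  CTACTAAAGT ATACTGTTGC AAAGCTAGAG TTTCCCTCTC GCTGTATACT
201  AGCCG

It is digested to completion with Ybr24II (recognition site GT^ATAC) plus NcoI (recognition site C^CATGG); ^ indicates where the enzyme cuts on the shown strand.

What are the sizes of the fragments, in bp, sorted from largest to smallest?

Ybr24II sites (GTATAC) start at positions 159, 194.
Ybr24II cuts after base 2 of each site, so after positions 160, 195.
The NcoI site (CCATGG) starts at position 60.
NcoI cuts after the first base of each site, so after position 60.
Combined cut positions: 60, 160, 195.
Linear molecule, 3 cuts → 4 fragments:
  1–60 → 60 bp
  61–160 → 100 bp
  161–195 → 35 bp
  196–205 → 10 bp
Sorted largest to smallest: 100, 60, 35, 10 bp.

100, 60, 35, 10 bp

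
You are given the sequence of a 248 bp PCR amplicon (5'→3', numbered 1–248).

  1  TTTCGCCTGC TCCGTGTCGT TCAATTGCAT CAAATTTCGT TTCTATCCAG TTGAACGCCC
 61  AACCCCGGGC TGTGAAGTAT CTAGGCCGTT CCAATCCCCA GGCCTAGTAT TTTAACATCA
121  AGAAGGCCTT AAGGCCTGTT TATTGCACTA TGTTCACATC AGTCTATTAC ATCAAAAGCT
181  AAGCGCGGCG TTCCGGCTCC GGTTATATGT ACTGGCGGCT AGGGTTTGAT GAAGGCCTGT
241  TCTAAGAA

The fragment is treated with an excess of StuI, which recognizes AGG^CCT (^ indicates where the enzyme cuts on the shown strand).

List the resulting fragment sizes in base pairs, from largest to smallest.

StuI sites (AGGCCT) start at positions 100, 124, 132, 233.
StuI cuts after base 3 of each site, so after positions 102, 126, 134, 235.
Linear molecule, 4 cuts → 5 fragments:
  1–102 → 102 bp
  103–126 → 24 bp
  127–134 → 8 bp
  135–235 → 101 bp
  236–248 → 13 bp
Sorted largest to smallest: 102, 101, 24, 13, 8 bp.

102, 101, 24, 13, 8 bp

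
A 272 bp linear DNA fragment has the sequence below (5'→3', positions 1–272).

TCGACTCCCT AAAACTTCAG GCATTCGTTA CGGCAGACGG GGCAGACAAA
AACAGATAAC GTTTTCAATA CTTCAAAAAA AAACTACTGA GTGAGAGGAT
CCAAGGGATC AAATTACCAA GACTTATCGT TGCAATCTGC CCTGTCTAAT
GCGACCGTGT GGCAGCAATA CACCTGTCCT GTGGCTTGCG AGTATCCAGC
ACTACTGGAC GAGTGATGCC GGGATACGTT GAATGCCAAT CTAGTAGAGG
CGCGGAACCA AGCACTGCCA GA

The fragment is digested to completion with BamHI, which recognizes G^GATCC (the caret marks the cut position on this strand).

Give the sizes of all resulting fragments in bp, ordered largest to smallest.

The BamHI site (GGATCC) starts at position 97.
BamHI cuts after the first base of each site, so after position 97.
Linear molecule, 1 cut → 2 fragments:
  1–97 → 97 bp
  98–272 → 175 bp
Sorted largest to smallest: 175, 97 bp.

175, 97 bp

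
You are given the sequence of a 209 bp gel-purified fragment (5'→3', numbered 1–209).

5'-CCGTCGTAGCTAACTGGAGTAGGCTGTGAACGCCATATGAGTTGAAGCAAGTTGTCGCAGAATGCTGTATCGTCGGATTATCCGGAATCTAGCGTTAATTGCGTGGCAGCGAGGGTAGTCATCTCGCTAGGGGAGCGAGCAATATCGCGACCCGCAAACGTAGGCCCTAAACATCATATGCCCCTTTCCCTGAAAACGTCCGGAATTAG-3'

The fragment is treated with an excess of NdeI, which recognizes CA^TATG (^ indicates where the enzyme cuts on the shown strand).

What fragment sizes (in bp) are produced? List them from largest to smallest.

NdeI sites (CATATG) start at positions 34, 175.
NdeI cuts after base 2 of each site, so after positions 35, 176.
Linear molecule, 2 cuts → 3 fragments:
  1–35 → 35 bp
  36–176 → 141 bp
  177–209 → 33 bp
Sorted largest to smallest: 141, 35, 33 bp.

141, 35, 33 bp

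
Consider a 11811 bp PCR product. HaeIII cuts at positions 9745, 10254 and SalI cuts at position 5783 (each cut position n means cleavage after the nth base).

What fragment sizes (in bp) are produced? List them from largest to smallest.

Combined cut positions (sorted): 5783, 9745, 10254.
Linear molecule, 3 cuts → 4 fragments:
  5783 − 0 = 5783 bp
  9745 − 5783 = 3962 bp
  10254 − 9745 = 509 bp
  11811 − 10254 = 1557 bp
Sorted largest to smallest: 5783, 3962, 1557, 509 bp.

5783, 3962, 1557, 509 bp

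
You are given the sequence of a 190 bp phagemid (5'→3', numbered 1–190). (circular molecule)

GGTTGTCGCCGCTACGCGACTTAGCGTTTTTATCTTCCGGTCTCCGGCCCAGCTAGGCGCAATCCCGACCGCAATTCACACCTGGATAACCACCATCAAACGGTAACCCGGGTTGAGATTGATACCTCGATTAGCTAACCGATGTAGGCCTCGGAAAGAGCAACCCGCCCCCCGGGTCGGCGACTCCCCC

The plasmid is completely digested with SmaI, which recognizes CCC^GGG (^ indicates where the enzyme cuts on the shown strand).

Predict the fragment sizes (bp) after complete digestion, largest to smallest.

SmaI sites (CCCGGG) start at positions 107, 171.
SmaI cuts after base 3 of each site, so after positions 109, 173.
Circular molecule, 2 cuts → 2 fragments:
  110–173 → 64 bp
  174–190 then 1–109 → 17 + 109 = 126 bp
Sorted largest to smallest: 126, 64 bp.

126, 64 bp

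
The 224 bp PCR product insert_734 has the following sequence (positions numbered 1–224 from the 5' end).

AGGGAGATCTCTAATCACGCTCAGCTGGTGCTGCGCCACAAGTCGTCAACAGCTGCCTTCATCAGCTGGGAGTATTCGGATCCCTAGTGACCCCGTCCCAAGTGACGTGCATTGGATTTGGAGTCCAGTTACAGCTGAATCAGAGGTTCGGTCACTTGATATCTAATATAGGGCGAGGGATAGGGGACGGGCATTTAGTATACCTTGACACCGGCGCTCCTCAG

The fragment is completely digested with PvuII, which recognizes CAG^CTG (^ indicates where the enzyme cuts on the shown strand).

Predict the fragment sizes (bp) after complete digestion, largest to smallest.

PvuII sites (CAGCTG) start at positions 22, 50, 63, 132.
PvuII cuts after base 3 of each site, so after positions 24, 52, 65, 134.
Linear molecule, 4 cuts → 5 fragments:
  1–24 → 24 bp
  25–52 → 28 bp
  53–65 → 13 bp
  66–134 → 69 bp
  135–224 → 90 bp
Sorted largest to smallest: 90, 69, 28, 24, 13 bp.

90, 69, 28, 24, 13 bp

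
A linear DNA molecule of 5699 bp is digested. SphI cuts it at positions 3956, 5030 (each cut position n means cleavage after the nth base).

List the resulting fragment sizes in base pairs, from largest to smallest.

Linear molecule, 2 cuts → 3 fragments:
  3956 − 0 = 3956 bp
  5030 − 3956 = 1074 bp
  5699 − 5030 = 669 bp
Sorted largest to smallest: 3956, 1074, 669 bp.

3956, 1074, 669 bp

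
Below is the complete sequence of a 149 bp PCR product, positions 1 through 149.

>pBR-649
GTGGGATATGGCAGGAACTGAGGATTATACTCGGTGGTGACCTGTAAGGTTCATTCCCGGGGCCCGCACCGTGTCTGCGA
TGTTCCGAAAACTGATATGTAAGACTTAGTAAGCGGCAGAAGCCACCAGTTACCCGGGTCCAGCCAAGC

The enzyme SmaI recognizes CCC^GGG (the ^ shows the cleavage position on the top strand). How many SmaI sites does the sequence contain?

CCCGGG occurs starting at positions 56, 133.
SmaI cuts at 2 sites.

2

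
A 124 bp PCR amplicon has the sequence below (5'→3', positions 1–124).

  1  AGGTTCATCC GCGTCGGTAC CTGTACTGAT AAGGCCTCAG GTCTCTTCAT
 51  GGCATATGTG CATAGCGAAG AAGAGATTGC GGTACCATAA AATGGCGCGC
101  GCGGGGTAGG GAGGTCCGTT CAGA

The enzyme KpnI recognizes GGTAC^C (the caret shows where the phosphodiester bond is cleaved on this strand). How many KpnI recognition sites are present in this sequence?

2

GGTACC occurs starting at positions 16, 81.
KpnI cuts at 2 sites.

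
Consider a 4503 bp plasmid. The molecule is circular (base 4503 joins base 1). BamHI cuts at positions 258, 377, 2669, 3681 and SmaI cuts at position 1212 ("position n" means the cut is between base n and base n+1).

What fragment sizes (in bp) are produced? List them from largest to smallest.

1457, 1080, 1012, 835, 119 bp

Combined cut positions (sorted): 258, 377, 1212, 2669, 3681.
Circular molecule, 5 cuts → 5 fragments:
  377 − 258 = 119 bp
  1212 − 377 = 835 bp
  2669 − 1212 = 1457 bp
  3681 − 2669 = 1012 bp
  wrap: 4503 − 3681 + 258 = 1080 bp
Sorted largest to smallest: 1457, 1080, 1012, 835, 119 bp.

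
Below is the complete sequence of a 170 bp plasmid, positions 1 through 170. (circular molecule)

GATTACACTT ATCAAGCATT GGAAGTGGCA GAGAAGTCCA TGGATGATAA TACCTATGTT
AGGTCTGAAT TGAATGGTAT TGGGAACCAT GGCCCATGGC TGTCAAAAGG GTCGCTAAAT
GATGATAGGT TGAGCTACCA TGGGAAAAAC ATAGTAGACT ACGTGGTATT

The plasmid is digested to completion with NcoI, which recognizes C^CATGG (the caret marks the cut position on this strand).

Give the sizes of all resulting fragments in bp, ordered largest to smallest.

NcoI sites (CCATGG) start at positions 38, 87, 94, 138.
NcoI cuts after the first base of each site, so after positions 38, 87, 94, 138.
Circular molecule, 4 cuts → 4 fragments:
  39–87 → 49 bp
  88–94 → 7 bp
  95–138 → 44 bp
  139–170 then 1–38 → 32 + 38 = 70 bp
Sorted largest to smallest: 70, 49, 44, 7 bp.

70, 49, 44, 7 bp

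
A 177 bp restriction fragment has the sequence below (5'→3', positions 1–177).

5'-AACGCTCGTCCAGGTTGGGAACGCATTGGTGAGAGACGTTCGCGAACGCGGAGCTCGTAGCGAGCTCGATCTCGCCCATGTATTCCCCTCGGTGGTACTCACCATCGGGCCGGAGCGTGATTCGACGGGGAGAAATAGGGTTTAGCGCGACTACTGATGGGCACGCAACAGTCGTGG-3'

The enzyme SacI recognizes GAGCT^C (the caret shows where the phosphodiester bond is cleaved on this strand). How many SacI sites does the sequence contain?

2

GAGCTC occurs starting at positions 51, 62.
SacI cuts at 2 sites.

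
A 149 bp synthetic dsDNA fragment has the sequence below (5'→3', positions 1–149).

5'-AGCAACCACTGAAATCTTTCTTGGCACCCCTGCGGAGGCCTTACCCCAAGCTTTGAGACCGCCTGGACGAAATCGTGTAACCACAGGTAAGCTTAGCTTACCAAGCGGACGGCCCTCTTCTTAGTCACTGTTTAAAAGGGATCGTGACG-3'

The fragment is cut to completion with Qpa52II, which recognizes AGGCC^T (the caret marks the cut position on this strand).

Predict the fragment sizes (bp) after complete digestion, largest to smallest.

The Qpa52II site (AGGCCT) starts at position 36.
Qpa52II cuts after base 5 of each site (before the last base), so after position 40.
Linear molecule, 1 cut → 2 fragments:
  1–40 → 40 bp
  41–149 → 109 bp
Sorted largest to smallest: 109, 40 bp.

109, 40 bp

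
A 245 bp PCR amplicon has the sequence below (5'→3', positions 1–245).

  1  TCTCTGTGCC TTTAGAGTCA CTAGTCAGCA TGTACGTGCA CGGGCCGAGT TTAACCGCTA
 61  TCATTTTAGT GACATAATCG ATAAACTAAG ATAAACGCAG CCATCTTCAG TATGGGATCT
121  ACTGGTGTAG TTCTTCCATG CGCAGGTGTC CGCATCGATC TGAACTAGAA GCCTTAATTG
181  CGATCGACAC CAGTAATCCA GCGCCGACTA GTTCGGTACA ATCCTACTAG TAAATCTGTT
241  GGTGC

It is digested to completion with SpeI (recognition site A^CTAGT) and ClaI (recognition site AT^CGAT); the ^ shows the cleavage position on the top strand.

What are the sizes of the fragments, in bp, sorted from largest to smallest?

SpeI sites (ACTAGT) start at positions 20, 207, 226.
SpeI cuts after the first base of each site, so after positions 20, 207, 226.
ClaI sites (ATCGAT) start at positions 77, 154.
ClaI cuts after base 2 of each site, so after positions 78, 155.
Combined cut positions: 20, 78, 155, 207, 226.
Linear molecule, 5 cuts → 6 fragments:
  1–20 → 20 bp
  21–78 → 58 bp
  79–155 → 77 bp
  156–207 → 52 bp
  208–226 → 19 bp
  227–245 → 19 bp
Sorted largest to smallest: 77, 58, 52, 20, 19, 19 bp.

77, 58, 52, 20, 19, 19 bp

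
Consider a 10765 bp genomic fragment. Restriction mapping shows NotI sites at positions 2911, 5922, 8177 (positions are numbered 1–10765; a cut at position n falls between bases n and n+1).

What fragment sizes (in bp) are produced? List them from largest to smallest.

Linear molecule, 3 cuts → 4 fragments:
  2911 − 0 = 2911 bp
  5922 − 2911 = 3011 bp
  8177 − 5922 = 2255 bp
  10765 − 8177 = 2588 bp
Sorted largest to smallest: 3011, 2911, 2588, 2255 bp.

3011, 2911, 2588, 2255 bp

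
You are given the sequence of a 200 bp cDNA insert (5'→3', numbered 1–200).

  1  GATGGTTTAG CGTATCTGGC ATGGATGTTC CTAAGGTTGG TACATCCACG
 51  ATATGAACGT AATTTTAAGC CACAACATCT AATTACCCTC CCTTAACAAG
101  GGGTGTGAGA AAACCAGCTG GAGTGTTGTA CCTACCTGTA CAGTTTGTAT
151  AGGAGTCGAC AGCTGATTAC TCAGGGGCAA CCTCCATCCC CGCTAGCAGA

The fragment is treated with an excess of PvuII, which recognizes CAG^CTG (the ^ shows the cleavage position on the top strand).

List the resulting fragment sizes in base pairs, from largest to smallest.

PvuII sites (CAGCTG) start at positions 115, 160.
PvuII cuts after base 3 of each site, so after positions 117, 162.
Linear molecule, 2 cuts → 3 fragments:
  1–117 → 117 bp
  118–162 → 45 bp
  163–200 → 38 bp
Sorted largest to smallest: 117, 45, 38 bp.

117, 45, 38 bp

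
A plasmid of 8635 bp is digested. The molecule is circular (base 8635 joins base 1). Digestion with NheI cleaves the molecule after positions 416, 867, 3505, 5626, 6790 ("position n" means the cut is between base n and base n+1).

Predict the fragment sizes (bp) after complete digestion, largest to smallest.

Circular molecule, 5 cuts → 5 fragments:
  867 − 416 = 451 bp
  3505 − 867 = 2638 bp
  5626 − 3505 = 2121 bp
  6790 − 5626 = 1164 bp
  wrap: 8635 − 6790 + 416 = 2261 bp
Sorted largest to smallest: 2638, 2261, 2121, 1164, 451 bp.

2638, 2261, 2121, 1164, 451 bp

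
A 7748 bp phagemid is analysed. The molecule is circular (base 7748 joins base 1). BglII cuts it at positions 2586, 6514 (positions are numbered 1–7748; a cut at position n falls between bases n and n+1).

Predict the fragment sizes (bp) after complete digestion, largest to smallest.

3928, 3820 bp

Circular molecule, 2 cuts → 2 fragments:
  6514 − 2586 = 3928 bp
  wrap: 7748 − 6514 + 2586 = 3820 bp
Sorted largest to smallest: 3928, 3820 bp.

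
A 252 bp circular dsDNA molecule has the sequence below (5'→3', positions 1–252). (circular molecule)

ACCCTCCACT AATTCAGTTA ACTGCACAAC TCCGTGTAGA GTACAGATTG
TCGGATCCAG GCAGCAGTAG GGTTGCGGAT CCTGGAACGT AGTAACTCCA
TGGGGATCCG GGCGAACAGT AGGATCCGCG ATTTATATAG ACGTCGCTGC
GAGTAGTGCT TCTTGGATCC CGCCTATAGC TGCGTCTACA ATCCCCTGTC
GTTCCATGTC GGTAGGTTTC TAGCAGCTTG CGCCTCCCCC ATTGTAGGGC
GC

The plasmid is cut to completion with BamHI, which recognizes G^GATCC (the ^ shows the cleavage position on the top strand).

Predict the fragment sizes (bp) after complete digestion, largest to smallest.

140, 43, 27, 24, 18 bp

BamHI sites (GGATCC) start at positions 53, 77, 104, 122, 165.
BamHI cuts after the first base of each site, so after positions 53, 77, 104, 122, 165.
Circular molecule, 5 cuts → 5 fragments:
  54–77 → 24 bp
  78–104 → 27 bp
  105–122 → 18 bp
  123–165 → 43 bp
  166–252 then 1–53 → 87 + 53 = 140 bp
Sorted largest to smallest: 140, 43, 27, 24, 18 bp.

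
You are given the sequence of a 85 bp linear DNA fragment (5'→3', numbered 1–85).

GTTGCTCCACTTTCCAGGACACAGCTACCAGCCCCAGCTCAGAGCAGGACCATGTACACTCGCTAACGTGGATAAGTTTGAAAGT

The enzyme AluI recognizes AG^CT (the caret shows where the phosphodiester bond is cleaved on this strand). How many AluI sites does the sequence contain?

AGCT occurs starting at positions 23, 36.
AluI cuts at 2 sites.

2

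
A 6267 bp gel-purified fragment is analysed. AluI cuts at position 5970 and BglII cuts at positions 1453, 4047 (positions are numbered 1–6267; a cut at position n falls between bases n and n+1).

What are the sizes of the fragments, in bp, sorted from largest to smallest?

2594, 1923, 1453, 297 bp

Combined cut positions (sorted): 1453, 4047, 5970.
Linear molecule, 3 cuts → 4 fragments:
  1453 − 0 = 1453 bp
  4047 − 1453 = 2594 bp
  5970 − 4047 = 1923 bp
  6267 − 5970 = 297 bp
Sorted largest to smallest: 2594, 1923, 1453, 297 bp.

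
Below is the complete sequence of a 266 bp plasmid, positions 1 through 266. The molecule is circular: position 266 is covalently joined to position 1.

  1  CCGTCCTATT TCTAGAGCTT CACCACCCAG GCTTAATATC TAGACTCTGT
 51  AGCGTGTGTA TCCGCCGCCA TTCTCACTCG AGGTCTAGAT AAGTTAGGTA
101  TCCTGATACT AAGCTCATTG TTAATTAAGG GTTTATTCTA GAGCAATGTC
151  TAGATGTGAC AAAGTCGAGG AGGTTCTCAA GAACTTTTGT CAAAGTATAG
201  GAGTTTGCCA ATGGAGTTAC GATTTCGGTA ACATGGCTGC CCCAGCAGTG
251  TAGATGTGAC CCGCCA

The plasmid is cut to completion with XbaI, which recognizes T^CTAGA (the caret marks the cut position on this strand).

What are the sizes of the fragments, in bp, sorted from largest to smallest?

128, 53, 45, 28, 12 bp

XbaI sites (TCTAGA) start at positions 11, 39, 84, 137, 149.
XbaI cuts after the first base of each site, so after positions 11, 39, 84, 137, 149.
Circular molecule, 5 cuts → 5 fragments:
  12–39 → 28 bp
  40–84 → 45 bp
  85–137 → 53 bp
  138–149 → 12 bp
  150–266 then 1–11 → 117 + 11 = 128 bp
Sorted largest to smallest: 128, 53, 45, 28, 12 bp.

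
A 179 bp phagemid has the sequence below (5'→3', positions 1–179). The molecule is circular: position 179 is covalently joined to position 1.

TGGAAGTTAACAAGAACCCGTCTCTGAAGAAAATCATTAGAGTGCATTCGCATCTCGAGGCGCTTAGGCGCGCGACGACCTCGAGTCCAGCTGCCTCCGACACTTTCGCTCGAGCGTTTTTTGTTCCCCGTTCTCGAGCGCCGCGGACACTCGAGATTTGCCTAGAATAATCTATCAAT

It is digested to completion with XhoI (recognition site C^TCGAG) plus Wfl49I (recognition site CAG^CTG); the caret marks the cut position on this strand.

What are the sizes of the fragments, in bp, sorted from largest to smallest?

XhoI sites (CTCGAG) start at positions 54, 80, 109, 133, 150.
XhoI cuts after the first base of each site, so after positions 54, 80, 109, 133, 150.
The Wfl49I site (CAGCTG) starts at position 88.
Wfl49I cuts after base 3 of each site, so after position 90.
Combined cut positions: 54, 80, 90, 109, 133, 150.
Circular molecule, 6 cuts → 6 fragments:
  55–80 → 26 bp
  81–90 → 10 bp
  91–109 → 19 bp
  110–133 → 24 bp
  134–150 → 17 bp
  151–179 then 1–54 → 29 + 54 = 83 bp
Sorted largest to smallest: 83, 26, 24, 19, 17, 10 bp.

83, 26, 24, 19, 17, 10 bp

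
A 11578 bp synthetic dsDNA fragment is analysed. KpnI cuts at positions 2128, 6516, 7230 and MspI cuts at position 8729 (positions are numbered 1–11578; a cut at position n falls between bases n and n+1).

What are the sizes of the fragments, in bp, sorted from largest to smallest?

4388, 2849, 2128, 1499, 714 bp

Combined cut positions (sorted): 2128, 6516, 7230, 8729.
Linear molecule, 4 cuts → 5 fragments:
  2128 − 0 = 2128 bp
  6516 − 2128 = 4388 bp
  7230 − 6516 = 714 bp
  8729 − 7230 = 1499 bp
  11578 − 8729 = 2849 bp
Sorted largest to smallest: 4388, 2849, 2128, 1499, 714 bp.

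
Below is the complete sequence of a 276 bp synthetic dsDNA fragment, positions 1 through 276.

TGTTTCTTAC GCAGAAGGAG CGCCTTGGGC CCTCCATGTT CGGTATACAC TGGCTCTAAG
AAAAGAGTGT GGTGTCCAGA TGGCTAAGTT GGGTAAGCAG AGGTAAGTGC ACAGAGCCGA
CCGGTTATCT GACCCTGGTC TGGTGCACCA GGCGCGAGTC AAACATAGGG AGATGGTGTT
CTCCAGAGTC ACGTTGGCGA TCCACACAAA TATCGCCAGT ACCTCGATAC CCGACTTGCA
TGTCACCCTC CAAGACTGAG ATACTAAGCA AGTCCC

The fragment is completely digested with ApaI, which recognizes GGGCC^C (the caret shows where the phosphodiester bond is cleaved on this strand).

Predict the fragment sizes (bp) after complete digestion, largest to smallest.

The ApaI site (GGGCCC) starts at position 27.
ApaI cuts after base 5 of each site (before the last base), so after position 31.
Linear molecule, 1 cut → 2 fragments:
  1–31 → 31 bp
  32–276 → 245 bp
Sorted largest to smallest: 245, 31 bp.

245, 31 bp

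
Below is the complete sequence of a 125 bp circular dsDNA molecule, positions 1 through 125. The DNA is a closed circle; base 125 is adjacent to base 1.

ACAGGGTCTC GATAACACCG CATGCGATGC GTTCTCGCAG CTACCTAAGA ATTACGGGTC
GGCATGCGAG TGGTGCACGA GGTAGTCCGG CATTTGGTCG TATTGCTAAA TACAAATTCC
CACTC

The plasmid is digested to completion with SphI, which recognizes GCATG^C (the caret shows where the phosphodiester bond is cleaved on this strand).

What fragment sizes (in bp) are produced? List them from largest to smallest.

SphI sites (GCATGC) start at positions 20, 62.
SphI cuts after base 5 of each site (before the last base), so after positions 24, 66.
Circular molecule, 2 cuts → 2 fragments:
  25–66 → 42 bp
  67–125 then 1–24 → 59 + 24 = 83 bp
Sorted largest to smallest: 83, 42 bp.

83, 42 bp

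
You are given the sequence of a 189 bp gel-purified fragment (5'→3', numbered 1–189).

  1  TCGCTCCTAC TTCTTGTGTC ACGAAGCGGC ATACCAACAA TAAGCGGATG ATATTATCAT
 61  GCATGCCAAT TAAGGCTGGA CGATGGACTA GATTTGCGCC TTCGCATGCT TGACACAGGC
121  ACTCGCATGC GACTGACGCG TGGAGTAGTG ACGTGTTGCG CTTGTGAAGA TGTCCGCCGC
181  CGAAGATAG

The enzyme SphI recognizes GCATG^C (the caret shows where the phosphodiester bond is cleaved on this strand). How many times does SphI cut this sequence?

GCATGC occurs starting at positions 61, 104, 125.
SphI cuts at 3 sites.

3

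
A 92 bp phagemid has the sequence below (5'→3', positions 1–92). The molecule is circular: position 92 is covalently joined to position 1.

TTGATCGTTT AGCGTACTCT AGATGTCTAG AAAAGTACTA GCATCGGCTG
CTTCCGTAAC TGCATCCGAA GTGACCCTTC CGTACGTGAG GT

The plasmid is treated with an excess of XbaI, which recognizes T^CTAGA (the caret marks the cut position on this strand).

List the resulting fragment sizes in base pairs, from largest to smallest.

XbaI sites (TCTAGA) start at positions 18, 26.
XbaI cuts after the first base of each site, so after positions 18, 26.
Circular molecule, 2 cuts → 2 fragments:
  19–26 → 8 bp
  27–92 then 1–18 → 66 + 18 = 84 bp
Sorted largest to smallest: 84, 8 bp.

84, 8 bp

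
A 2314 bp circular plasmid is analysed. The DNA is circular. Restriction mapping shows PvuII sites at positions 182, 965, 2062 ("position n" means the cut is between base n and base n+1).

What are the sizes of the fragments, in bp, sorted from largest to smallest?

Circular molecule, 3 cuts → 3 fragments:
  965 − 182 = 783 bp
  2062 − 965 = 1097 bp
  wrap: 2314 − 2062 + 182 = 434 bp
Sorted largest to smallest: 1097, 783, 434 bp.

1097, 783, 434 bp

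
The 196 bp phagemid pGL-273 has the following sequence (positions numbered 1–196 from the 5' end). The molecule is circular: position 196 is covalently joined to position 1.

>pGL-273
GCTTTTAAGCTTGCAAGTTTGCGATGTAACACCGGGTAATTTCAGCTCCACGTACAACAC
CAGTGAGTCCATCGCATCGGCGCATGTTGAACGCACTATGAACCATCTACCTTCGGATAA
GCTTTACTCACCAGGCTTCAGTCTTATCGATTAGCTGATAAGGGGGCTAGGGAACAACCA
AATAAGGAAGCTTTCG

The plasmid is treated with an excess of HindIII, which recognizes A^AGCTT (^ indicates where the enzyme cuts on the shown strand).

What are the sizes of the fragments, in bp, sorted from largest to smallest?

112, 69, 15 bp

HindIII sites (AAGCTT) start at positions 7, 119, 188.
HindIII cuts after the first base of each site, so after positions 7, 119, 188.
Circular molecule, 3 cuts → 3 fragments:
  8–119 → 112 bp
  120–188 → 69 bp
  189–196 then 1–7 → 8 + 7 = 15 bp
Sorted largest to smallest: 112, 69, 15 bp.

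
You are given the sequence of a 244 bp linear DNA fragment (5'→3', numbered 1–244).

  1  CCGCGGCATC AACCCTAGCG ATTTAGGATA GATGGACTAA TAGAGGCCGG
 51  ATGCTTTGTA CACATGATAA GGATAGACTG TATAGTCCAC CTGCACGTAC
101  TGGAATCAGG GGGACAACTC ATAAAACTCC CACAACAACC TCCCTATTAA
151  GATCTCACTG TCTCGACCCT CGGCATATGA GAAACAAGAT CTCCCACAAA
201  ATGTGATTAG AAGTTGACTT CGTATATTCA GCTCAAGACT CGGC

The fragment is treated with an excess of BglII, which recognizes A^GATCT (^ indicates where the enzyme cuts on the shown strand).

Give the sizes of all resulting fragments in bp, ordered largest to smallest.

150, 57, 37 bp

BglII sites (AGATCT) start at positions 150, 187.
BglII cuts after the first base of each site, so after positions 150, 187.
Linear molecule, 2 cuts → 3 fragments:
  1–150 → 150 bp
  151–187 → 37 bp
  188–244 → 57 bp
Sorted largest to smallest: 150, 57, 37 bp.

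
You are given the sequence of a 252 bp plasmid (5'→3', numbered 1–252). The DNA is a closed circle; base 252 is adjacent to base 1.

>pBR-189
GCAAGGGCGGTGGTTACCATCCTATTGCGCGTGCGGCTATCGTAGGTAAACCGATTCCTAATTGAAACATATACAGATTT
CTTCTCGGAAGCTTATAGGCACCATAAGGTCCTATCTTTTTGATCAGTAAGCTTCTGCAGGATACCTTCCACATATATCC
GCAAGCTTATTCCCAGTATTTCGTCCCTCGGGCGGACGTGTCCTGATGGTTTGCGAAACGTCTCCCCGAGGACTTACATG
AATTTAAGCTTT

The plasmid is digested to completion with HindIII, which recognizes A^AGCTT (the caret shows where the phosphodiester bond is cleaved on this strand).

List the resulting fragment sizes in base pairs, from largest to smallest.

HindIII sites (AAGCTT) start at positions 89, 129, 163, 246.
HindIII cuts after the first base of each site, so after positions 89, 129, 163, 246.
Circular molecule, 4 cuts → 4 fragments:
  90–129 → 40 bp
  130–163 → 34 bp
  164–246 → 83 bp
  247–252 then 1–89 → 6 + 89 = 95 bp
Sorted largest to smallest: 95, 83, 40, 34 bp.

95, 83, 40, 34 bp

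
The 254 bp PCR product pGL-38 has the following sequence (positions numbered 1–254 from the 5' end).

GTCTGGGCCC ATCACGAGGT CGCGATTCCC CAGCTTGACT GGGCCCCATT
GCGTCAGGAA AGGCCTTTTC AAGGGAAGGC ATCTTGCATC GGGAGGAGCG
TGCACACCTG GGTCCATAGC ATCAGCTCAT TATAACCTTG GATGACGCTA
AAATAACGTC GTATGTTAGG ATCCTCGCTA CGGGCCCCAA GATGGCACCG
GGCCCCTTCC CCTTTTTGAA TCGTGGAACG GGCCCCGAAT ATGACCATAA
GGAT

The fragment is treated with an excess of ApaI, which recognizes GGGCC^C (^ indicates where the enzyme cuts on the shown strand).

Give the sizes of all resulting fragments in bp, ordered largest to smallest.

ApaI sites (GGGCCC) start at positions 5, 41, 182, 200, 230.
ApaI cuts after base 5 of each site (before the last base), so after positions 9, 45, 186, 204, 234.
Linear molecule, 5 cuts → 6 fragments:
  1–9 → 9 bp
  10–45 → 36 bp
  46–186 → 141 bp
  187–204 → 18 bp
  205–234 → 30 bp
  235–254 → 20 bp
Sorted largest to smallest: 141, 36, 30, 20, 18, 9 bp.

141, 36, 30, 20, 18, 9 bp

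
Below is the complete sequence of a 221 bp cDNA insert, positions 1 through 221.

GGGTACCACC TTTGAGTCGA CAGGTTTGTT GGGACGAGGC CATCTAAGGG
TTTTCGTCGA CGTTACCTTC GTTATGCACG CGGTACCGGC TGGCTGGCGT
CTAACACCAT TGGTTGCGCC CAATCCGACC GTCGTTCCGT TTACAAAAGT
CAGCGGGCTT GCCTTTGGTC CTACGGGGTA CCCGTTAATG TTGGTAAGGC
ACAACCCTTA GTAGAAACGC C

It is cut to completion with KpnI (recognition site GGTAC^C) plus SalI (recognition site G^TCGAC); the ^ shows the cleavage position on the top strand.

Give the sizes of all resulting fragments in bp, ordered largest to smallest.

95, 40, 40, 30, 10, 6 bp

KpnI sites (GGTACC) start at positions 2, 82, 177.
KpnI cuts after base 5 of each site (before the last base), so after positions 6, 86, 181.
SalI sites (GTCGAC) start at positions 16, 56.
SalI cuts after the first base of each site, so after positions 16, 56.
Combined cut positions: 6, 16, 56, 86, 181.
Linear molecule, 5 cuts → 6 fragments:
  1–6 → 6 bp
  7–16 → 10 bp
  17–56 → 40 bp
  57–86 → 30 bp
  87–181 → 95 bp
  182–221 → 40 bp
Sorted largest to smallest: 95, 40, 40, 30, 10, 6 bp.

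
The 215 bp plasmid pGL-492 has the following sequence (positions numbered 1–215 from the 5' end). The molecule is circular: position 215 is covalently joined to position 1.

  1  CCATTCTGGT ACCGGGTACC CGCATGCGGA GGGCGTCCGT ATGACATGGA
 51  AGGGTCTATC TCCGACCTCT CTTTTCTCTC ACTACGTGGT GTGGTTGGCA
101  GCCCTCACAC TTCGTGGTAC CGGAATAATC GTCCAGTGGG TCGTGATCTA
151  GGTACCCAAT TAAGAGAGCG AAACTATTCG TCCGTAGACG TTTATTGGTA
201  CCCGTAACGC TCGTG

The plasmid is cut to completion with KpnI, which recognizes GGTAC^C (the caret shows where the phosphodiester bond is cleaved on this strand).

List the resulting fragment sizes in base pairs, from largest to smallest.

101, 46, 35, 26, 7 bp

KpnI sites (GGTACC) start at positions 8, 15, 116, 151, 197.
KpnI cuts after base 5 of each site (before the last base), so after positions 12, 19, 120, 155, 201.
Circular molecule, 5 cuts → 5 fragments:
  13–19 → 7 bp
  20–120 → 101 bp
  121–155 → 35 bp
  156–201 → 46 bp
  202–215 then 1–12 → 14 + 12 = 26 bp
Sorted largest to smallest: 101, 46, 35, 26, 7 bp.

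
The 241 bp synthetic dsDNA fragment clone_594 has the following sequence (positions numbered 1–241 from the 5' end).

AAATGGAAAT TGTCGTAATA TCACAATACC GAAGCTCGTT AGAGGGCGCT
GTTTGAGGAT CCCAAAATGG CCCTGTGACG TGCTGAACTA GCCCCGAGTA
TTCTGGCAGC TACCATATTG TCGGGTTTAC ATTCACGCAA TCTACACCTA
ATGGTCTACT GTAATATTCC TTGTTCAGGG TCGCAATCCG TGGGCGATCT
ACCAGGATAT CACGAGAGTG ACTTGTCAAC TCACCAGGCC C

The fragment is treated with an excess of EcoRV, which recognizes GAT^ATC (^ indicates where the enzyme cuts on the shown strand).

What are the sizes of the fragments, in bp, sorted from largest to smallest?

208, 33 bp

The EcoRV site (GATATC) starts at position 206.
EcoRV cuts after base 3 of each site, so after position 208.
Linear molecule, 1 cut → 2 fragments:
  1–208 → 208 bp
  209–241 → 33 bp
Sorted largest to smallest: 208, 33 bp.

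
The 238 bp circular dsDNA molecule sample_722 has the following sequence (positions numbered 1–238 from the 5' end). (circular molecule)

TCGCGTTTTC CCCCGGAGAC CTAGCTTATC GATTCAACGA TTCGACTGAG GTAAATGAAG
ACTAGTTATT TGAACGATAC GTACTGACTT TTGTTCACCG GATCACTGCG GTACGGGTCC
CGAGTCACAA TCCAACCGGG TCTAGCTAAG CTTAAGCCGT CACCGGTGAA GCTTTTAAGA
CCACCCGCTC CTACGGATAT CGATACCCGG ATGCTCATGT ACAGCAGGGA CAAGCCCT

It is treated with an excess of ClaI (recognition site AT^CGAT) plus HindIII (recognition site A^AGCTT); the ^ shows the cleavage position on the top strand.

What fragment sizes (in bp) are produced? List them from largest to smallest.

119, 67, 31, 21 bp

ClaI sites (ATCGAT) start at positions 28, 199.
ClaI cuts after base 2 of each site, so after positions 29, 200.
HindIII sites (AAGCTT) start at positions 148, 169.
HindIII cuts after the first base of each site, so after positions 148, 169.
Combined cut positions: 29, 148, 169, 200.
Circular molecule, 4 cuts → 4 fragments:
  30–148 → 119 bp
  149–169 → 21 bp
  170–200 → 31 bp
  201–238 then 1–29 → 38 + 29 = 67 bp
Sorted largest to smallest: 119, 67, 31, 21 bp.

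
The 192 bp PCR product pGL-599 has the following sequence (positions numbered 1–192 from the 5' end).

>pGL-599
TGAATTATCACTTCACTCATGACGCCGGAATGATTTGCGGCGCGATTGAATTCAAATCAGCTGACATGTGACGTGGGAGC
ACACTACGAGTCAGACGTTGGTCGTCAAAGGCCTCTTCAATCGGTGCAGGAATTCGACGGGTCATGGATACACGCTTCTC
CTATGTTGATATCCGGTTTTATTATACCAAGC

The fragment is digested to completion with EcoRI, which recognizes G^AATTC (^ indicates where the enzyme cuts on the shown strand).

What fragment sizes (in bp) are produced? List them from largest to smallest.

82, 62, 48 bp

EcoRI sites (GAATTC) start at positions 48, 130.
EcoRI cuts after the first base of each site, so after positions 48, 130.
Linear molecule, 2 cuts → 3 fragments:
  1–48 → 48 bp
  49–130 → 82 bp
  131–192 → 62 bp
Sorted largest to smallest: 82, 62, 48 bp.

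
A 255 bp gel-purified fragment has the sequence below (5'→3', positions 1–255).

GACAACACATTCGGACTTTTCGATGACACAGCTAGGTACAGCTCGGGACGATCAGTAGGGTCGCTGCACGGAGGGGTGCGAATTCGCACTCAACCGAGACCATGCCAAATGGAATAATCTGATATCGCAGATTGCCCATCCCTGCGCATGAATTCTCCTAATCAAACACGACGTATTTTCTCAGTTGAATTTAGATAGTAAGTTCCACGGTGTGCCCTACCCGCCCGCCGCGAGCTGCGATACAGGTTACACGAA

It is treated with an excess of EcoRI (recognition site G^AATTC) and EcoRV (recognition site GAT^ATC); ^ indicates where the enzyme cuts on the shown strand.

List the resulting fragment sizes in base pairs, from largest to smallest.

105, 80, 43, 27 bp

EcoRI sites (GAATTC) start at positions 80, 150.
EcoRI cuts after the first base of each site, so after positions 80, 150.
The EcoRV site (GATATC) starts at position 121.
EcoRV cuts after base 3 of each site, so after position 123.
Combined cut positions: 80, 123, 150.
Linear molecule, 3 cuts → 4 fragments:
  1–80 → 80 bp
  81–123 → 43 bp
  124–150 → 27 bp
  151–255 → 105 bp
Sorted largest to smallest: 105, 80, 43, 27 bp.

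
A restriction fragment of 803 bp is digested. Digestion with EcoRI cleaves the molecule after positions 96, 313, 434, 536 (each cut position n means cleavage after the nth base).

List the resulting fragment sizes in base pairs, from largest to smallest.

Linear molecule, 4 cuts → 5 fragments:
  96 − 0 = 96 bp
  313 − 96 = 217 bp
  434 − 313 = 121 bp
  536 − 434 = 102 bp
  803 − 536 = 267 bp
Sorted largest to smallest: 267, 217, 121, 102, 96 bp.

267, 217, 121, 102, 96 bp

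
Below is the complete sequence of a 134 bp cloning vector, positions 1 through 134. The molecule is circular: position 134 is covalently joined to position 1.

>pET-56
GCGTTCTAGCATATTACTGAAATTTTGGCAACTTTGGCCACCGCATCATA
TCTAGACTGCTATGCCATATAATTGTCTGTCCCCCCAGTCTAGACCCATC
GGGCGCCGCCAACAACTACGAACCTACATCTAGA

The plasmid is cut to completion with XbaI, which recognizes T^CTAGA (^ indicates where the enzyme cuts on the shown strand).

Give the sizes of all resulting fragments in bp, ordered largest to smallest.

56, 40, 38 bp

XbaI sites (TCTAGA) start at positions 51, 89, 129.
XbaI cuts after the first base of each site, so after positions 51, 89, 129.
Circular molecule, 3 cuts → 3 fragments:
  52–89 → 38 bp
  90–129 → 40 bp
  130–134 then 1–51 → 5 + 51 = 56 bp
Sorted largest to smallest: 56, 40, 38 bp.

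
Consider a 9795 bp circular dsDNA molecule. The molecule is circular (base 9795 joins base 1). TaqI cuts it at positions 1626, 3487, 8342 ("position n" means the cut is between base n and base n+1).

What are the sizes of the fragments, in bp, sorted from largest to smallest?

Circular molecule, 3 cuts → 3 fragments:
  3487 − 1626 = 1861 bp
  8342 − 3487 = 4855 bp
  wrap: 9795 − 8342 + 1626 = 3079 bp
Sorted largest to smallest: 4855, 3079, 1861 bp.

4855, 3079, 1861 bp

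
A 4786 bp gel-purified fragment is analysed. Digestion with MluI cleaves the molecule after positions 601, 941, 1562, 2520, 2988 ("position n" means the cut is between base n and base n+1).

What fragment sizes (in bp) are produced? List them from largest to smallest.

Linear molecule, 5 cuts → 6 fragments:
  601 − 0 = 601 bp
  941 − 601 = 340 bp
  1562 − 941 = 621 bp
  2520 − 1562 = 958 bp
  2988 − 2520 = 468 bp
  4786 − 2988 = 1798 bp
Sorted largest to smallest: 1798, 958, 621, 601, 468, 340 bp.

1798, 958, 621, 601, 468, 340 bp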